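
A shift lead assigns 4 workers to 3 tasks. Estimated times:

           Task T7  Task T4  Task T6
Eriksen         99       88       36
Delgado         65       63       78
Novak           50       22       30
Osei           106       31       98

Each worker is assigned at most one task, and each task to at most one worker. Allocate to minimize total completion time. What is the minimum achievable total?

Optimal: Novak→Task T7 (50 min), Osei→Task T4 (31 min), Eriksen→Task T6 (36 min) — total 50+31+36 = 117 min.
Every other assignment is strictly worse.

Minimum total: 117 min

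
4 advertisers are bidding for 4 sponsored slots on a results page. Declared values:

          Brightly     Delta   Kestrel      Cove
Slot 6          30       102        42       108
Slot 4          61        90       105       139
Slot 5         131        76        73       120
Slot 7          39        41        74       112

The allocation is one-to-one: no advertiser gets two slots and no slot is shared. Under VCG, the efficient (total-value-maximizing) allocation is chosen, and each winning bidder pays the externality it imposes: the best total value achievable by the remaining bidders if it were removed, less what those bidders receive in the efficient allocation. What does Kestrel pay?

Efficient allocation: Brightly→Slot 5 ($131), Delta→Slot 6 ($102), Kestrel→Slot 4 ($105), Cove→Slot 7 ($112); total welfare W = $450.
Kestrel receives Slot 4 at value $105, so the others get W − 105 = $345.
Without Kestrel: best allocation of the remaining 3 bidders over all 4 slots is Brightly→Slot 5 ($131), Delta→Slot 6 ($102), Cove→Slot 4 ($139), total $372.
VCG payment = (others' best without Kestrel) − (others' welfare with Kestrel) = 372 − 345 = $27.

Kestrel pays $27.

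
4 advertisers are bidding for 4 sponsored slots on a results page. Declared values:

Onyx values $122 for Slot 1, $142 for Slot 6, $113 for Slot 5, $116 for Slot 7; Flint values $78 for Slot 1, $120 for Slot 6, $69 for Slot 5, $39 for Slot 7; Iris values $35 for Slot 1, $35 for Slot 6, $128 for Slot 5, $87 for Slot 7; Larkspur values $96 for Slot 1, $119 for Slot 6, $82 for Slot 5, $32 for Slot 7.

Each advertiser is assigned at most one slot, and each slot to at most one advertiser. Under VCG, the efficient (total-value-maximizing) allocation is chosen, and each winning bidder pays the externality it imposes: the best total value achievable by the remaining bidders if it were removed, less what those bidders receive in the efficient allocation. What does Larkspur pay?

Efficient allocation: Onyx→Slot 7 ($116), Flint→Slot 6 ($120), Iris→Slot 5 ($128), Larkspur→Slot 1 ($96); total welfare W = $460.
Larkspur receives Slot 1 at value $96, so the others get W − 96 = $364.
Without Larkspur: best allocation of the remaining 3 bidders over all 4 slots is Onyx→Slot 1 ($122), Flint→Slot 6 ($120), Iris→Slot 5 ($128), total $370.
VCG payment = (others' best without Larkspur) − (others' welfare with Larkspur) = 370 − 364 = $6.

Larkspur pays $6.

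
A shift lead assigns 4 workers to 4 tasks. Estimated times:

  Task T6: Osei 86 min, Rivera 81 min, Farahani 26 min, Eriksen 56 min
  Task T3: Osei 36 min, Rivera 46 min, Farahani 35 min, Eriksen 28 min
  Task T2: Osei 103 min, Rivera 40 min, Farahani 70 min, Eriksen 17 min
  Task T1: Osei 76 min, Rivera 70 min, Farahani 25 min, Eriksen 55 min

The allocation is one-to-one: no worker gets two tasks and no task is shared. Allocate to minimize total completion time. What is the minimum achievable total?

Optimal: Osei→Task T3 (36 min), Rivera→Task T1 (70 min), Farahani→Task T6 (26 min), Eriksen→Task T2 (17 min) — total 36+70+26+17 = 149 min.
Column-greedy (each task in turn goes to its cheapest remaining worker) gives 170 min, worse by 21.
Next-best assignment: Osei→Task T3, Rivera→Task T2, Farahani→Task T6, Eriksen→Task T1 = 157 min.
No other one-to-one assignment undercuts 149 min.

Minimum total: 149 min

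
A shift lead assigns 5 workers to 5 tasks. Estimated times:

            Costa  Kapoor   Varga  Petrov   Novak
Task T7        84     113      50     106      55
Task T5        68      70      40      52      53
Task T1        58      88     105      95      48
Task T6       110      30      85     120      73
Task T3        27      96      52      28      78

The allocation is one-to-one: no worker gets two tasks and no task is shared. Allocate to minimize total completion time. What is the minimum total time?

Min total: 207 min

This is a one-to-one assignment (minimum-cost bipartite matching).
Optimal: Costa→Task T3 (27 min), Kapoor→Task T6 (30 min), Varga→Task T7 (50 min), Petrov→Task T5 (52 min), Novak→Task T1 (48 min) — total 27+30+50+52+48 = 207 min.
Min-entry greedy (repeatedly take the single cheapest remaining cell) gives 251 min, worse by 44.
Swapping Novak↔Petrov (Novak→Task T5 53 min, Petrov→Task T1 95 min) adds 48.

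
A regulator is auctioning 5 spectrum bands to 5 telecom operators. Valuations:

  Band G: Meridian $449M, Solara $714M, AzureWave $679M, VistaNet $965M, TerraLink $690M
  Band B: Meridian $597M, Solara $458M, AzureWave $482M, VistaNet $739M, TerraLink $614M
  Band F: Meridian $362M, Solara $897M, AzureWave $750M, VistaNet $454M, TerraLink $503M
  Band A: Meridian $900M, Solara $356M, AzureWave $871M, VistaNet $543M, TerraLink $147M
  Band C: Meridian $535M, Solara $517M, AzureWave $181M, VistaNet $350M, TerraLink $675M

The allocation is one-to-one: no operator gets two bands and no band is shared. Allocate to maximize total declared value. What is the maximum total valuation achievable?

Optimal: Meridian→Band B ($597M), Solara→Band F ($897M), AzureWave→Band A ($871M), VistaNet→Band G ($965M), TerraLink→Band C ($675M) — total 597+897+871+965+675 = $4005M.
Column-greedy (each band in turn goes to its best remaining operator) gives $3557M, worse by 448.
Next-best assignment: Meridian→Band A, Solara→Band F, AzureWave→Band B, VistaNet→Band G, TerraLink→Band C = $3919M.

Maximum total: $4005M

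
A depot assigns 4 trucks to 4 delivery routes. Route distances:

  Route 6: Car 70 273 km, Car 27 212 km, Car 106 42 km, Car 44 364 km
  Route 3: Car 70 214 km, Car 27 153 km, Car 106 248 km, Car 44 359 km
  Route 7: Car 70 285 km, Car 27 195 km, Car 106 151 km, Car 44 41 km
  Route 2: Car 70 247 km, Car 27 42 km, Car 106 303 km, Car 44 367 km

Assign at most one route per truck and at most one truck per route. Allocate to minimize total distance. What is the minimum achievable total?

Treat this as an assignment problem: match each truck to one route.
Optimal: Car 70→Route 3 (214 km), Car 27→Route 2 (42 km), Car 106→Route 6 (42 km), Car 44→Route 7 (41 km) — total 214+42+42+41 = 339 km.
Column-greedy (each route in turn goes to its cheapest remaining truck) gives 483 km, worse by 144.
Next-best assignment: Car 70→Route 2, Car 27→Route 3, Car 106→Route 6, Car 44→Route 7 = 483 km.
No other one-to-one assignment undercuts 339 km.

Minimum total: 339 km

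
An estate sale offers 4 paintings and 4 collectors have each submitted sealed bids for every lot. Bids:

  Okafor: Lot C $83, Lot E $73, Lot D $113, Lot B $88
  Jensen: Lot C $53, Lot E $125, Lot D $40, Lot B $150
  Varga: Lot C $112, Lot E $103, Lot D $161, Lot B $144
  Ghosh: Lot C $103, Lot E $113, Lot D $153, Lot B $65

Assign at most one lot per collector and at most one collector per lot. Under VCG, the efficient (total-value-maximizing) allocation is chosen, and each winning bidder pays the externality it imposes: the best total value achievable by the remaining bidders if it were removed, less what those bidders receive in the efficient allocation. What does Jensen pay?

Jensen pays $23.

Efficient allocation: Okafor→Lot C ($83), Jensen→Lot B ($150), Varga→Lot D ($161), Ghosh→Lot E ($113); total welfare W = $507.
Jensen receives Lot B at value $150, so the others get W − 150 = $357.
Without Jensen: best allocation of the remaining 3 bidders over all 4 lots is Okafor→Lot C ($83), Varga→Lot B ($144), Ghosh→Lot D ($153), total $380.
VCG payment = (others' best without Jensen) − (others' welfare with Jensen) = 380 − 357 = $23.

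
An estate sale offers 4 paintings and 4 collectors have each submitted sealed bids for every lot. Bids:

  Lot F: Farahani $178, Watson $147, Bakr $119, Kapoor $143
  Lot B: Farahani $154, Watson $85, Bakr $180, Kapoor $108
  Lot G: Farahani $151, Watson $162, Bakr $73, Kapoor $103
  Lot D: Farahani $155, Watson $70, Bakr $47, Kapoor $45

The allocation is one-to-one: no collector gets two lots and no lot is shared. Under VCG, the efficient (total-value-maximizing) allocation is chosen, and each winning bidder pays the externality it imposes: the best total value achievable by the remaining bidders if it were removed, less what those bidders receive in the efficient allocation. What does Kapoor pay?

Kapoor pays $23.

Efficient allocation: Farahani→Lot D ($155), Watson→Lot G ($162), Bakr→Lot B ($180), Kapoor→Lot F ($143); total welfare W = $640.
Kapoor receives Lot F at value $143, so the others get W − 143 = $497.
Without Kapoor: best allocation of the remaining 3 bidders over all 4 lots is Farahani→Lot F ($178), Watson→Lot G ($162), Bakr→Lot B ($180), total $520.
VCG payment = (others' best without Kapoor) − (others' welfare with Kapoor) = 520 − 497 = $23.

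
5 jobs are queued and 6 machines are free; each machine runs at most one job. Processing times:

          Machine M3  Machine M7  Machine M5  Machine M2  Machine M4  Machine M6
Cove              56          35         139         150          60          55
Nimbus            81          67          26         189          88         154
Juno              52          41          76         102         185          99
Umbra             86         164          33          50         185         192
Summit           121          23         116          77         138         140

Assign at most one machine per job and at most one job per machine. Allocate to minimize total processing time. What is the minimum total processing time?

Optimal: Cove→Machine M6 (55 min), Nimbus→Machine M5 (26 min), Juno→Machine M3 (52 min), Umbra→Machine M2 (50 min), Summit→Machine M7 (23 min) — total 55+26+52+50+23 = 206 min.
Column-greedy (each machine in turn goes to its cheapest remaining job) gives 211 min, worse by 5.
No other one-to-one assignment undercuts 206 min.

Min total: 206 min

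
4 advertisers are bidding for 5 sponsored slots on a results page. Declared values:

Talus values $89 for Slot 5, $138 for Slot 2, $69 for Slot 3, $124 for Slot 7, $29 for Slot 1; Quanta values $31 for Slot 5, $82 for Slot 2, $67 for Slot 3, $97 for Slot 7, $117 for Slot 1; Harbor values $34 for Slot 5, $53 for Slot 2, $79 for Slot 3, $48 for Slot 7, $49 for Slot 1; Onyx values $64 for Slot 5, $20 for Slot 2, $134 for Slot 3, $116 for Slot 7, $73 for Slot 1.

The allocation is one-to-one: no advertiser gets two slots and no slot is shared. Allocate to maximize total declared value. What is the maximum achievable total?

Optimal: Talus→Slot 2 ($138), Quanta→Slot 1 ($117), Harbor→Slot 3 ($79), Onyx→Slot 7 ($116) — total 138+117+79+116 = $450.
Column-greedy (each slot in turn goes to its best remaining advertiser) gives $353, worse by 97.
Next-best assignment: Talus→Slot 2, Quanta→Slot 1, Harbor→Slot 7, Onyx→Slot 3 = $437.
Swapping Harbor↔Talus (Harbor→Slot 2 $53, Talus→Slot 3 $69) loses 95.

Max total: $450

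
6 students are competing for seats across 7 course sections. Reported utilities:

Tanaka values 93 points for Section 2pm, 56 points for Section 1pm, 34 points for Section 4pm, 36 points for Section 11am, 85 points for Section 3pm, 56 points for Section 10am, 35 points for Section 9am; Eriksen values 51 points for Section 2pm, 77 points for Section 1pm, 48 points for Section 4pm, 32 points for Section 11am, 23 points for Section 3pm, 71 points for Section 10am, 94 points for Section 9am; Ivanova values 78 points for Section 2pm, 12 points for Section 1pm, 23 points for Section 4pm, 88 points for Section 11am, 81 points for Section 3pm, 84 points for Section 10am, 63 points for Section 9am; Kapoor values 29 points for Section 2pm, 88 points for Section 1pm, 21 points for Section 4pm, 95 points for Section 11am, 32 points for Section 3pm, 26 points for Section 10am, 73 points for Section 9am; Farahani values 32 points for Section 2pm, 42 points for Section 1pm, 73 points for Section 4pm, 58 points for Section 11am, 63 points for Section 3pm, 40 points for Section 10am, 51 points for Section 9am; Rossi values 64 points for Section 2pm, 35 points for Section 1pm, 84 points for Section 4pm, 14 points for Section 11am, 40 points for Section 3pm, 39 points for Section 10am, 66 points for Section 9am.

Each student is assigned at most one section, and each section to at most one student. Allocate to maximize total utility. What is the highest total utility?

Optimal: Tanaka→Section 2pm (93 points), Eriksen→Section 9am (94 points), Ivanova→Section 10am (84 points), Kapoor→Section 11am (95 points), Farahani→Section 3pm (63 points), Rossi→Section 4pm (84 points) — total 93+94+84+95+63+84 = 513 points.
Next-best assignment: Tanaka→Section 2pm, Eriksen→Section 9am, Ivanova→Section 11am, Kapoor→Section 1pm, Farahani→Section 3pm, Rossi→Section 4pm = 510 points.

Max total: 513 points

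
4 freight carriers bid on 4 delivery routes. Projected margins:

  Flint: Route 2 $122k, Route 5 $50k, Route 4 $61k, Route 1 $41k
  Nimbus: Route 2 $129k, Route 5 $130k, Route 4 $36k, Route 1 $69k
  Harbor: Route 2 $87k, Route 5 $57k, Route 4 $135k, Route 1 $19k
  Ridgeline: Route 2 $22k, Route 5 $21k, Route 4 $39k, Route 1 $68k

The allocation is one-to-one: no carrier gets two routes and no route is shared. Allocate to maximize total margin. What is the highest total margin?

Treat this as an assignment problem: match each carrier to one route.
Optimal: Flint→Route 2 ($122k), Nimbus→Route 5 ($130k), Harbor→Route 4 ($135k), Ridgeline→Route 1 ($68k) — total 122+130+135+68 = $455k.
Swapping Ridgeline↔Flint (Ridgeline→Route 2 $22k, Flint→Route 1 $41k) loses 127.

Max total: $455k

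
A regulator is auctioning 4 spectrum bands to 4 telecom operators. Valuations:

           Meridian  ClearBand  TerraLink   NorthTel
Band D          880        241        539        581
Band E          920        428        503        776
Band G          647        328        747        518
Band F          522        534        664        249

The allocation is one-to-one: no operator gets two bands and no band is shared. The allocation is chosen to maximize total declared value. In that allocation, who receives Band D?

Meridian receives Band D.

Optimal: Meridian→Band D ($880M), ClearBand→Band F ($534M), TerraLink→Band G ($747M), NorthTel→Band E ($776M) — total 880+534+747+776 = $2937M.
Max-entry greedy (repeatedly take the single best remaining cell) gives $2782M, worse by 155.
Next-best assignment: Meridian→Band E, ClearBand→Band F, TerraLink→Band G, NorthTel→Band D = $2782M.
Swapping ClearBand↔NorthTel (ClearBand→Band E $428M, NorthTel→Band F $249M) loses 633.
Every other assignment is strictly worse.
Meridian's own top band is Band E ($920M), but forcing Meridian→Band E and reassigning the rest optimally gives only $2782M — worse by 155.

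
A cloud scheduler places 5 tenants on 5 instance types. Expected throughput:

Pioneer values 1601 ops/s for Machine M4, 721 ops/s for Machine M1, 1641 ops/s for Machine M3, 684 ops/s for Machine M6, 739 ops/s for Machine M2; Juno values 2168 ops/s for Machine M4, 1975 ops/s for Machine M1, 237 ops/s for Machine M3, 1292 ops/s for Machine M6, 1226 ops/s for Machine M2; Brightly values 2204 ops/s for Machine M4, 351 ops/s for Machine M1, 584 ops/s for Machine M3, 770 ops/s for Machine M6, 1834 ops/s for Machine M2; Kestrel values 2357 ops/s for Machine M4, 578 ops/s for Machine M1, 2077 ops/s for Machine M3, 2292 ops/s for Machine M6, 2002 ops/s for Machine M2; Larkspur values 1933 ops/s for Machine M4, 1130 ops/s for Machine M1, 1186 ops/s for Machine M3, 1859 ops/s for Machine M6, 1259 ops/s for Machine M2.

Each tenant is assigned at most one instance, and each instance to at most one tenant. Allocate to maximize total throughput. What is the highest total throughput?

Max total: 9681 ops/s

Optimal: Pioneer→Machine M3 (1641 ops/s), Juno→Machine M1 (1975 ops/s), Brightly→Machine M4 (2204 ops/s), Kestrel→Machine M2 (2002 ops/s), Larkspur→Machine M6 (1859 ops/s) — total 1641+1975+2204+2002+1859 = 9681 ops/s.
No other one-to-one assignment exceeds 9681 ops/s.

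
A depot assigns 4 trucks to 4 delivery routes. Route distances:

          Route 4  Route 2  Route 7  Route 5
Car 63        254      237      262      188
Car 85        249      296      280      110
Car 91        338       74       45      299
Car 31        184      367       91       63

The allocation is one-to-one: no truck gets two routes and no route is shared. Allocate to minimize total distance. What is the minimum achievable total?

Min total: 529 km

This is a one-to-one assignment (minimum-cost bipartite matching).
Optimal: Car 63→Route 4 (254 km), Car 85→Route 5 (110 km), Car 91→Route 2 (74 km), Car 31→Route 7 (91 km) — total 254+110+74+91 = 529 km.
Row-greedy (each truck in turn takes its cheapest remaining route) gives 849 km, worse by 320.
Next-best assignment: Car 63→Route 2, Car 85→Route 5, Car 91→Route 7, Car 31→Route 4 = 576 km.
Swapping Car 63↔Car 85 (Car 63→Route 5 188 km, Car 85→Route 4 249 km) adds 73.
Every other assignment is strictly worse.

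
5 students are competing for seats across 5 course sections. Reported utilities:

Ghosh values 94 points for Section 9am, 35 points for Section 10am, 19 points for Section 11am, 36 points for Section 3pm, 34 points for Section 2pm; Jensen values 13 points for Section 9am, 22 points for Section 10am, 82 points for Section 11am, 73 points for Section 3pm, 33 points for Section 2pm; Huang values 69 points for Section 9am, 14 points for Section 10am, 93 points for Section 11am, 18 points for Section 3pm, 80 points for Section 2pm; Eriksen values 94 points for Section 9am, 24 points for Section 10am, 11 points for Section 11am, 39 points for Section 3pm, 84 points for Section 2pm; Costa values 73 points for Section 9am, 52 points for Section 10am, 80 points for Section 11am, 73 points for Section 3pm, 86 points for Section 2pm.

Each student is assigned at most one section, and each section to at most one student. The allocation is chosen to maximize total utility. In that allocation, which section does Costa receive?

Treat this as an assignment problem: match each student to one section.
Optimal: Ghosh→Section 9am (94 points), Jensen→Section 3pm (73 points), Huang→Section 11am (93 points), Eriksen→Section 2pm (84 points), Costa→Section 10am (52 points) — total 94+73+93+84+52 = 396 points.
Max-entry greedy (repeatedly take the single best remaining cell) gives 370 points, worse by 26.
Next-best assignment: Ghosh→Section 10am, Jensen→Section 3pm, Huang→Section 11am, Eriksen→Section 9am, Costa→Section 2pm = 381 points.
No other one-to-one assignment exceeds 396 points.
Costa's own top section is Section 2pm (86 points), but forcing Costa→Section 2pm and reassigning the rest optimally gives only 381 points — worse by 15.

Costa receives Section 10am.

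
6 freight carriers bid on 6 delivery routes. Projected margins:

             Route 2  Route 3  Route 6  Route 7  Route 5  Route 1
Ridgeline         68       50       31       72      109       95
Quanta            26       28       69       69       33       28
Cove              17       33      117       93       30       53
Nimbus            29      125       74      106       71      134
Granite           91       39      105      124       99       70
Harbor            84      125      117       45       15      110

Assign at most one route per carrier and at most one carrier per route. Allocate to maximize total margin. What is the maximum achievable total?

Optimal: Ridgeline→Route 5 ($109k), Quanta→Route 7 ($69k), Cove→Route 6 ($117k), Nimbus→Route 1 ($134k), Granite→Route 2 ($91k), Harbor→Route 3 ($125k) — total 109+69+117+134+91+125 = $645k.
Swapping Cove↔Quanta (Cove→Route 7 $93k, Quanta→Route 6 $69k) loses 24.
Every other assignment is strictly worse.

Max total: $645k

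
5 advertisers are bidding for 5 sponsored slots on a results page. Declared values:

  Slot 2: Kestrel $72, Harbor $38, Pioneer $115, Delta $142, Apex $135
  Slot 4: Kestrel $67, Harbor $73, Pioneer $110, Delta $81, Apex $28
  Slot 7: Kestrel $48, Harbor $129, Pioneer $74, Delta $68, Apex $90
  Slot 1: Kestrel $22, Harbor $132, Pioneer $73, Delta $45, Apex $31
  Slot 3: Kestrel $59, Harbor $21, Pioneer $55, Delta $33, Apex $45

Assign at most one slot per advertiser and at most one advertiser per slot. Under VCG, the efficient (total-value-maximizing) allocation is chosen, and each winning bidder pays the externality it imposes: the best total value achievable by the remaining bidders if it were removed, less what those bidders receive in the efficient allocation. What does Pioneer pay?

Efficient allocation: Kestrel→Slot 3 ($59), Harbor→Slot 1 ($132), Pioneer→Slot 4 ($110), Delta→Slot 2 ($142), Apex→Slot 7 ($90); total welfare W = $533.
Pioneer receives Slot 4 at value $110, so the others get W − 110 = $423.
Without Pioneer: best allocation of the remaining 4 bidders over all 5 slots is Kestrel→Slot 4 ($67), Harbor→Slot 1 ($132), Delta→Slot 2 ($142), Apex→Slot 7 ($90), total $431.
VCG payment = (others' best without Pioneer) − (others' welfare with Pioneer) = 431 − 423 = $8.

Pioneer pays $8.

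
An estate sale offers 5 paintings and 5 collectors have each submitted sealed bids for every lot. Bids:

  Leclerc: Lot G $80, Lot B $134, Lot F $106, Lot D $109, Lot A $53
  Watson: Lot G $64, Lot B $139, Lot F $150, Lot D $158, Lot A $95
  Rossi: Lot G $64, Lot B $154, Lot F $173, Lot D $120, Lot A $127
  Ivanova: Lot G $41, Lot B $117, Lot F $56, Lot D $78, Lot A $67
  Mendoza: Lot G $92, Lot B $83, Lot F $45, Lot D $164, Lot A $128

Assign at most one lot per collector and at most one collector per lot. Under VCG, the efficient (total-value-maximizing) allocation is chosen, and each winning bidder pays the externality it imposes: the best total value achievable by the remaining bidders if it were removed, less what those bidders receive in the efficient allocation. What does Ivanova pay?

Efficient allocation: Leclerc→Lot G ($80), Watson→Lot D ($158), Rossi→Lot F ($173), Ivanova→Lot B ($117), Mendoza→Lot A ($128); total welfare W = $656.
Ivanova receives Lot B at value $117, so the others get W − 117 = $539.
Without Ivanova: best allocation of the remaining 4 bidders over all 5 lots is Leclerc→Lot B ($134), Watson→Lot D ($158), Rossi→Lot F ($173), Mendoza→Lot A ($128), total $593.
VCG payment = (others' best without Ivanova) − (others' welfare with Ivanova) = 593 − 539 = $54.

Ivanova pays $54.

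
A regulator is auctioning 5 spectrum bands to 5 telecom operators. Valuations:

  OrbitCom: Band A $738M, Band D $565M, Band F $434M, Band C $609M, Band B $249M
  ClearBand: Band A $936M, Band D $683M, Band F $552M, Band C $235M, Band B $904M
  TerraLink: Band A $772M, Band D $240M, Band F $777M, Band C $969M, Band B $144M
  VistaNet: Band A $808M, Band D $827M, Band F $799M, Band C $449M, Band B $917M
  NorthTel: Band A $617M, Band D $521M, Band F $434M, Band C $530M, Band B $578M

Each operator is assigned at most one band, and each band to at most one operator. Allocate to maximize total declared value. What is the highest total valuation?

Optimal: OrbitCom→Band A ($738M), ClearBand→Band B ($904M), TerraLink→Band C ($969M), VistaNet→Band F ($799M), NorthTel→Band D ($521M) — total 738+904+969+799+521 = $3931M.
Row-greedy (each operator in turn takes its best remaining band) gives $3872M, worse by 59.
Next-best assignment: OrbitCom→Band A, ClearBand→Band B, TerraLink→Band C, VistaNet→Band D, NorthTel→Band F = $3872M.
Swapping VistaNet↔NorthTel (VistaNet→Band D $827M, NorthTel→Band F $434M) loses 59.

Maximum total: $3931M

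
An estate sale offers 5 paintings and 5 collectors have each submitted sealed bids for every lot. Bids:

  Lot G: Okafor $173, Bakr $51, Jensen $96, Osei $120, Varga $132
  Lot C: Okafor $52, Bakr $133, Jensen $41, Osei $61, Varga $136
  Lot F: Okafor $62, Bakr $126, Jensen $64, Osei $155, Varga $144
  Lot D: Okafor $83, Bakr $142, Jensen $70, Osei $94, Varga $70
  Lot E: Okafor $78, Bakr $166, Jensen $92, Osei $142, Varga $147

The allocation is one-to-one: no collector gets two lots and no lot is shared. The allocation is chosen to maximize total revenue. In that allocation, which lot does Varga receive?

Optimal: Okafor→Lot G ($173), Bakr→Lot E ($166), Jensen→Lot D ($70), Osei→Lot F ($155), Varga→Lot C ($136) — total 173+166+70+155+136 = $700.
Swapping Okafor↔Bakr (Okafor→Lot E $78, Bakr→Lot G $51) loses 210.
No other one-to-one assignment exceeds $700.
Varga's own top lot is Lot E ($147), but forcing Varga→Lot E and reassigning the rest optimally gives only $678 — worse by 22.

Varga receives Lot C.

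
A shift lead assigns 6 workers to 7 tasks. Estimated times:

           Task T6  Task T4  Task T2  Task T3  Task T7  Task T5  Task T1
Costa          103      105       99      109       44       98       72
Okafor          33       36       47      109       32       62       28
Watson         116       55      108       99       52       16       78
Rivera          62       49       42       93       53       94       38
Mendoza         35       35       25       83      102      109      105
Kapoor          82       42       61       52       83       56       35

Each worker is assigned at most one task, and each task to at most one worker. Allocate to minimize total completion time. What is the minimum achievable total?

Minimum total: 198 min

Optimal: Costa→Task T7 (44 min), Okafor→Task T6 (33 min), Watson→Task T5 (16 min), Rivera→Task T1 (38 min), Mendoza→Task T2 (25 min), Kapoor→Task T4 (42 min) — total 44+33+16+38+25+42 = 198 min.
Row-greedy (each worker in turn takes its cheapest remaining task) gives 207 min, worse by 9.
Next-best assignment: Costa→Task T7, Okafor→Task T6, Watson→Task T5, Rivera→Task T4, Mendoza→Task T2, Kapoor→Task T1 = 202 min.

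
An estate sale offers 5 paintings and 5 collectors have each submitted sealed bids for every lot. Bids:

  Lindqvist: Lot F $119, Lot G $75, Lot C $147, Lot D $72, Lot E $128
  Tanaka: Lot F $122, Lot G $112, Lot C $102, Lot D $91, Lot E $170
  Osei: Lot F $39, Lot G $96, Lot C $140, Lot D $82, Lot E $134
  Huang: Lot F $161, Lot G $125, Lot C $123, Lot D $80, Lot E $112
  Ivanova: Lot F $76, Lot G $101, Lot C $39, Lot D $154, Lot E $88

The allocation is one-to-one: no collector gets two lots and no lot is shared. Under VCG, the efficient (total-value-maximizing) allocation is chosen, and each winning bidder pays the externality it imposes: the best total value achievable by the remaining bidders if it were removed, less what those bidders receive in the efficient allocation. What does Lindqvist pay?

Efficient allocation: Lindqvist→Lot C ($147), Tanaka→Lot E ($170), Osei→Lot G ($96), Huang→Lot F ($161), Ivanova→Lot D ($154); total welfare W = $728.
Lindqvist receives Lot C at value $147, so the others get W − 147 = $581.
Without Lindqvist: best allocation of the remaining 4 bidders over all 5 lots is Tanaka→Lot E ($170), Osei→Lot C ($140), Huang→Lot F ($161), Ivanova→Lot D ($154), total $625.
VCG payment = (others' best without Lindqvist) − (others' welfare with Lindqvist) = 625 − 581 = $44.

Lindqvist pays $44.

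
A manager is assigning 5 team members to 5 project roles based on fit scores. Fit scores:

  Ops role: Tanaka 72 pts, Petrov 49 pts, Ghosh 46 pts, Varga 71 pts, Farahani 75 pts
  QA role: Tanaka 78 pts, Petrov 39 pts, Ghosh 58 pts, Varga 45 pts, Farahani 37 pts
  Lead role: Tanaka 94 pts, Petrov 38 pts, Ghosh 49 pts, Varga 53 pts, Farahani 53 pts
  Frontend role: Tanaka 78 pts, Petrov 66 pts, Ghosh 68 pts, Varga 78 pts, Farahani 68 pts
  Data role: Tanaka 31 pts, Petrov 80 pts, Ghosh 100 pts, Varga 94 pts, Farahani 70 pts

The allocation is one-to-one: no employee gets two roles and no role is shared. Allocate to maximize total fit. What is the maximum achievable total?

Max total: 387 pts

This is a one-to-one assignment (maximum-weight bipartite matching).
Optimal: Tanaka→Lead role (94 pts), Petrov→Frontend role (66 pts), Ghosh→QA role (58 pts), Varga→Data role (94 pts), Farahani→Ops role (75 pts) — total 94+66+58+94+75 = 387 pts.
Column-greedy (each role in turn goes to its best remaining employee) gives 354 pts, worse by 33.
Next-best assignment: Tanaka→Lead role, Petrov→QA role, Ghosh→Data role, Varga→Frontend role, Farahani→Ops role = 386 pts.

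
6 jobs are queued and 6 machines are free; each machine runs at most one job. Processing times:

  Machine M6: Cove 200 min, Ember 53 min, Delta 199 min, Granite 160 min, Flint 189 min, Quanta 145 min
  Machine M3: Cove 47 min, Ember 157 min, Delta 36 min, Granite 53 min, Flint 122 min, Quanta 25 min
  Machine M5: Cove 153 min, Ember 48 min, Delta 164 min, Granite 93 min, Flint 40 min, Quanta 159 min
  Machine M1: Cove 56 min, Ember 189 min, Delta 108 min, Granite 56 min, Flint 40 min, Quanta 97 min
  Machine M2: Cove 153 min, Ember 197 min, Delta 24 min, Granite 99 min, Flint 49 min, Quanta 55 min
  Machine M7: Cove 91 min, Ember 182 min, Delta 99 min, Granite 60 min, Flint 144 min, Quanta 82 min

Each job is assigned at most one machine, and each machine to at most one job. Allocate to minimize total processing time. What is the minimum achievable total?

Min total: 258 min

Treat this as an assignment problem: match each job to one machine.
Optimal: Cove→Machine M1 (56 min), Ember→Machine M6 (53 min), Delta→Machine M2 (24 min), Granite→Machine M7 (60 min), Flint→Machine M5 (40 min), Quanta→Machine M3 (25 min) — total 56+53+24+60+40+25 = 258 min.
Row-greedy (each job in turn takes its cheapest remaining machine) gives 464 min, worse by 206.
Swapping Cove↔Quanta (Cove→Machine M3 47 min, Quanta→Machine M1 97 min) adds 63.
No other one-to-one assignment undercuts 258 min.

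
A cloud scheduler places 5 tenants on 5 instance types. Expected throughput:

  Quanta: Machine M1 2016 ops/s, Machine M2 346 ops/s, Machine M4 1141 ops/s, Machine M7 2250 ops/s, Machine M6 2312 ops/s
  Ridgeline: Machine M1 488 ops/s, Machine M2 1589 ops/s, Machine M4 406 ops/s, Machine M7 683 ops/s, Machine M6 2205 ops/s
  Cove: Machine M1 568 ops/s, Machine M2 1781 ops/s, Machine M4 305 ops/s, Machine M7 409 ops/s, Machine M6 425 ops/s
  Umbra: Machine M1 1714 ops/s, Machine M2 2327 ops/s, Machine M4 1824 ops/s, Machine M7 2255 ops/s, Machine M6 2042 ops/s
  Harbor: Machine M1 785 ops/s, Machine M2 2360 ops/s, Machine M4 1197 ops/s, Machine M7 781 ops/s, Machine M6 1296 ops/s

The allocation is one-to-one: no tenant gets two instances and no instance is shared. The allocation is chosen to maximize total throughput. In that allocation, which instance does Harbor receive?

Harbor receives Machine M4.

Optimal: Quanta→Machine M1 (2016 ops/s), Ridgeline→Machine M6 (2205 ops/s), Cove→Machine M2 (1781 ops/s), Umbra→Machine M7 (2255 ops/s), Harbor→Machine M4 (1197 ops/s) — total 2016+2205+1781+2255+1197 = 9454 ops/s.
Max-entry greedy (repeatedly take the single best remaining cell) gives 7901 ops/s, worse by 1553.
Harbor's own top instance is Machine M2 (2360 ops/s), but forcing Harbor→Machine M2 and reassigning the rest optimally gives only 9207 ops/s — worse by 247.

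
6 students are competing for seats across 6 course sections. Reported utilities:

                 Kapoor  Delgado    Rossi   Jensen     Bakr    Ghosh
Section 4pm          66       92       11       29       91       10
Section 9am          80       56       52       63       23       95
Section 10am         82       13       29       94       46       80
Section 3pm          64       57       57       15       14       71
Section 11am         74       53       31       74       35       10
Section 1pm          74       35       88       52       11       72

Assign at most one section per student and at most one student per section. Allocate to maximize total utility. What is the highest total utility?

Treat this as an assignment problem: match each student to one section.
Optimal: Kapoor→Section 11am (74 points), Delgado→Section 3pm (57 points), Rossi→Section 1pm (88 points), Jensen→Section 10am (94 points), Bakr→Section 4pm (91 points), Ghosh→Section 9am (95 points) — total 74+57+88+94+91+95 = 499 points.
Max-entry greedy (repeatedly take the single best remaining cell) gives 457 points, worse by 42.
Swapping Delgado↔Ghosh (Delgado→Section 9am 56 points, Ghosh→Section 3pm 71 points) loses 25.

Maximum total: 499 points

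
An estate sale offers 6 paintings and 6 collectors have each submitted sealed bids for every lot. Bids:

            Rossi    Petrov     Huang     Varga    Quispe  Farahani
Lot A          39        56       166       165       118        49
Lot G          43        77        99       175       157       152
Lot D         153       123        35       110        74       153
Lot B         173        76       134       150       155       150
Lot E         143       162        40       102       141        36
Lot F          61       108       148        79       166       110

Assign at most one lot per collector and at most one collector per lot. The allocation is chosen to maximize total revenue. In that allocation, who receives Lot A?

Treat this as an assignment problem: match each collector to one lot.
Optimal: Rossi→Lot B ($173), Petrov→Lot E ($162), Huang→Lot A ($166), Varga→Lot G ($175), Quispe→Lot F ($166), Farahani→Lot D ($153) — total 173+162+166+175+166+153 = $995.
Column-greedy (each lot in turn goes to its best remaining collector) gives $921, worse by 74.
Next-best assignment: Rossi→Lot D, Petrov→Lot E, Huang→Lot A, Varga→Lot G, Quispe→Lot F, Farahani→Lot B = $972.
Swapping Petrov↔Farahani (Petrov→Lot D $123, Farahani→Lot E $36) loses 156.

Huang receives Lot A.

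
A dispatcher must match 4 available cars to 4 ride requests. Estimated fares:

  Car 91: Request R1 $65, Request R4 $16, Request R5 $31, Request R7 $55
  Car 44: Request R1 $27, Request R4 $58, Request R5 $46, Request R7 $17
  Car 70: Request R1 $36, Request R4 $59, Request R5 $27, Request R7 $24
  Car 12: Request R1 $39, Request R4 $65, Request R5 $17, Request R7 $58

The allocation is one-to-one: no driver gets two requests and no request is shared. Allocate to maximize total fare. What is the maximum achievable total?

Optimal: Car 91→Request R1 ($65), Car 44→Request R5 ($46), Car 70→Request R4 ($59), Car 12→Request R7 ($58) — total 65+46+59+58 = $228.
Max-entry greedy (repeatedly take the single best remaining cell) gives $200, worse by 28.
Next-best assignment: Car 91→Request R1, Car 44→Request R4, Car 70→Request R5, Car 12→Request R7 = $208.

Maximum total: $228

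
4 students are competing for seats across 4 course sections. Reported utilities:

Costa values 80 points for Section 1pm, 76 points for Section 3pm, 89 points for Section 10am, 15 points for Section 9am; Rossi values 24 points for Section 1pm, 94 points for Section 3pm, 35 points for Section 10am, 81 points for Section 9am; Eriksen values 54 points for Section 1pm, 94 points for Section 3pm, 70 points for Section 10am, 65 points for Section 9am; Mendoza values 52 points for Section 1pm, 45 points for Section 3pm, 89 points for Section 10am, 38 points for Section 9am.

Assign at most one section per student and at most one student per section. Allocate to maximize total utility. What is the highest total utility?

This is a one-to-one assignment (maximum-weight bipartite matching).
Optimal: Costa→Section 1pm (80 points), Rossi→Section 9am (81 points), Eriksen→Section 3pm (94 points), Mendoza→Section 10am (89 points) — total 80+81+94+89 = 344 points.
Max-entry greedy (repeatedly take the single best remaining cell) gives 300 points, worse by 44.
Checked against all permutations: 344 points is optimal.

Max total: 344 points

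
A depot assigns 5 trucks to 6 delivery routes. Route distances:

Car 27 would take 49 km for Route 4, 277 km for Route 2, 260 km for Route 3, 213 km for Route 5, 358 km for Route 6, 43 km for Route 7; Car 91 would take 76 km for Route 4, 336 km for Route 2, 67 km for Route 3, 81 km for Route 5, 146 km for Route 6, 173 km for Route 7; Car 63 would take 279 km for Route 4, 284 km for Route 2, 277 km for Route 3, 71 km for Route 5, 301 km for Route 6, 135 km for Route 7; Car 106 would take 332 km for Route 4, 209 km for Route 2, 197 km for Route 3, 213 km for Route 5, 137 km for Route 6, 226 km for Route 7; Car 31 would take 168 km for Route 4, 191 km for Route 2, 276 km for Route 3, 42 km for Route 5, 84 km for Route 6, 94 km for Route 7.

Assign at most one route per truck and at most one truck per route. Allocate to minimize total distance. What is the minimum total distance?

Treat this as an assignment problem: match each truck to one route.
Optimal: Car 27→Route 4 (49 km), Car 91→Route 3 (67 km), Car 63→Route 5 (71 km), Car 106→Route 6 (137 km), Car 31→Route 7 (94 km) — total 49+67+71+137+94 = 418 km.
Row-greedy (each truck in turn takes its cheapest remaining route) gives 486 km, worse by 68.
Next-best assignment: Car 27→Route 4, Car 91→Route 3, Car 63→Route 7, Car 106→Route 6, Car 31→Route 5 = 430 km.

Minimum total: 418 km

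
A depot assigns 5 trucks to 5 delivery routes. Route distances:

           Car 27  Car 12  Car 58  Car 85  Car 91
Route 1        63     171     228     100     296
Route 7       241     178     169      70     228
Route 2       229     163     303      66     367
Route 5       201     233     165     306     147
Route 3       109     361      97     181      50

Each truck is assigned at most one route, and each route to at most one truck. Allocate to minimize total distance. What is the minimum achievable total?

Min total: 511 km

Optimal: Car 27→Route 1 (63 km), Car 12→Route 2 (163 km), Car 58→Route 5 (165 km), Car 85→Route 7 (70 km), Car 91→Route 3 (50 km) — total 63+163+165+70+50 = 511 km.
Row-greedy (each truck in turn takes its cheapest remaining route) gives 540 km, worse by 29.
Next-best assignment: Car 27→Route 1, Car 12→Route 7, Car 58→Route 5, Car 85→Route 2, Car 91→Route 3 = 522 km.
Every other assignment is strictly worse.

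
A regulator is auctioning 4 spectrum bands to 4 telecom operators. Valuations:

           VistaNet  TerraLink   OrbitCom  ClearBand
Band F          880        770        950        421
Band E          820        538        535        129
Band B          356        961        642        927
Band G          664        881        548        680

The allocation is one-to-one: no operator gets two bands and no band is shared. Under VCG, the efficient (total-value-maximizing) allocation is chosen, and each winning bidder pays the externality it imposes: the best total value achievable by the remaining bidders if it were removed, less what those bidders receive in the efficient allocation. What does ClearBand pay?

ClearBand pays $80M.

Efficient allocation: VistaNet→Band E ($820M), TerraLink→Band G ($881M), OrbitCom→Band F ($950M), ClearBand→Band B ($927M); total welfare W = $3578M.
ClearBand receives Band B at value $927M, so the others get W − 927 = $2651M.
Without ClearBand: best allocation of the remaining 3 bidders over all 4 bands is VistaNet→Band E ($820M), TerraLink→Band B ($961M), OrbitCom→Band F ($950M), total $2731M.
VCG payment = (others' best without ClearBand) − (others' welfare with ClearBand) = 2731 − 2651 = $80M.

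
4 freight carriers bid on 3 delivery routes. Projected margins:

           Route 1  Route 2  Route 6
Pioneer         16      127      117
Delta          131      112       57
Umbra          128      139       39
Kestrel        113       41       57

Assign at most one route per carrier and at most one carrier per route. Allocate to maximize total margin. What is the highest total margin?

This is the linear assignment problem.
Optimal: Delta→Route 1 ($131k), Umbra→Route 2 ($139k), Pioneer→Route 6 ($117k) — total 131+139+117 = $387k.
Row-greedy (each carrier in turn takes its best remaining route) gives $297k, worse by 90.

Maximum total: $387k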